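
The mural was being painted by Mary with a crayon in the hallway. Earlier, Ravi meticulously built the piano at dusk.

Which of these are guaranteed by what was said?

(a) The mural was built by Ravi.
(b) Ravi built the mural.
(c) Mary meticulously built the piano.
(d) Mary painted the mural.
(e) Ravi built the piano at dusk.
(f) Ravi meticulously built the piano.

(e), (f)

(a) Not entailed — Ravi built the piano, not the mural; the mural belongs to the painting event.
(b) Not entailed — Ravi built the piano, not the mural; the mural belongs to the painting event.
(c) Not entailed — the passage has Ravi building the piano, not Mary.
(d) Not entailed — 'was painting' is progressive on an accomplishment; it does not entail the completed 'painted'.
(e) Entailed — every conjunct here is already in the original building event.
(f) Entailed — this follows by dropping conjuncts from the building event's description.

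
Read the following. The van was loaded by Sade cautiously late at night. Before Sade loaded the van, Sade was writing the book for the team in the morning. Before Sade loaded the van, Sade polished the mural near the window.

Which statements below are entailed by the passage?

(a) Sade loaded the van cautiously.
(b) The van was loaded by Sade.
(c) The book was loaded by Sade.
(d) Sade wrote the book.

(a), (b)

(a) Entailed — dropping 'late at night' leaves a sub-description the original still satisfies.
(b) Entailed — dropping 'cautiously', 'late at night' leaves a sub-description the original still satisfies.
(c) Not entailed — Sade loaded the van, not the book; the book belongs to the writing event.
(d) Not entailed — 'was writing' is progressive on an accomplishment; it does not entail the completed 'wrote'.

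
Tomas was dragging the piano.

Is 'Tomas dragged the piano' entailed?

yes

'drag' is atelic; if Tomas was dragging the piano, then Tomas dragged the piano (for some time).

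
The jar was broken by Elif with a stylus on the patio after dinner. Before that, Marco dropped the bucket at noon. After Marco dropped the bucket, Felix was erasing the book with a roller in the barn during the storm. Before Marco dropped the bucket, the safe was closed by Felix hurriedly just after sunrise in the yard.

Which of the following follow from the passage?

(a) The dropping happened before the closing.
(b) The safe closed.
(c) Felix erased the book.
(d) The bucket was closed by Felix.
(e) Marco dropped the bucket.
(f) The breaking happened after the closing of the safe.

(a) Not entailed — the narrative places the closing before the dropping, not after.
(b) Entailed — 'Felix closed the safe' is causative; it entails the inchoative 'the safe closed'.
(c) Not entailed — 'was erasing' is progressive on an accomplishment; it does not entail the completed 'erased'.
(d) Not entailed — Felix closed the safe, not the bucket; the bucket belongs to the dropping event.
(e) Entailed — the original entails any weakening of itself; this just drops 'at noon'.
(f) Entailed — the narrative places the closing before the breaking.

(b), (e), (f)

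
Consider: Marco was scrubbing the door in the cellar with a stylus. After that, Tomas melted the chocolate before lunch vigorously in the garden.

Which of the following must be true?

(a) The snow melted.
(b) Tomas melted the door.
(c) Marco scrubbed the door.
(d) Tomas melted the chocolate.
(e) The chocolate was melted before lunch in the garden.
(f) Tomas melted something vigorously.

(a) Not entailed — the chocolate is what melted, not the snow.
(b) Not entailed — Tomas melted the chocolate, not the door; the door belongs to the scrubbing event.
(c) Entailed — 'scrub' is an activity; 'was scrubbing' entails that some scrubbing happened, so 'scrubbed' holds.
(d) Entailed — this follows by dropping conjuncts from the melting event's description.
(e) Entailed — the original entails any weakening of itself; this just drops 'vigorously' and generalizes the agent.
(f) Entailed — every conjunct here is already in the original melting event.

(c), (d), (e), (f)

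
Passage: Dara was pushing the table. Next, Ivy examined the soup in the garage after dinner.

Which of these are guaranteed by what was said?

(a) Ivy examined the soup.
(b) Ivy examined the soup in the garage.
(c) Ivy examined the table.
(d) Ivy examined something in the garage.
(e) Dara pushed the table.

(a), (b), (d), (e)

(a) Entailed — the original entails any weakening of itself; this just drops 'in the garage', 'after dinner'.
(b) Entailed — every conjunct here is already in the original examining event.
(c) Not entailed — Ivy examined the soup, not the table; the table belongs to the pushing event.
(d) Entailed — dropping 'after dinner' and generalizing the patient leaves a sub-description the original still satisfies.
(e) Entailed — 'push' is an activity; 'was pushing' entails that some pushing happened, so 'pushed' holds.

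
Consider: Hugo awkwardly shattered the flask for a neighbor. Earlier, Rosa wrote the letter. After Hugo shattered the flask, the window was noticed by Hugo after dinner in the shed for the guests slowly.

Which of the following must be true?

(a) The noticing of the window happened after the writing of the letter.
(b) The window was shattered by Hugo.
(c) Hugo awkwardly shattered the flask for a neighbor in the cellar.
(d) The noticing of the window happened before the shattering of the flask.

(a)

(a) Entailed — the narrative places the writing before the noticing.
(b) Not entailed — Hugo shattered the flask, not the window; the window belongs to the noticing event.
(c) Not entailed — 'in the cellar' adds information not in the original event.
(d) Not entailed — the narrative places the shattering before the noticing, not after.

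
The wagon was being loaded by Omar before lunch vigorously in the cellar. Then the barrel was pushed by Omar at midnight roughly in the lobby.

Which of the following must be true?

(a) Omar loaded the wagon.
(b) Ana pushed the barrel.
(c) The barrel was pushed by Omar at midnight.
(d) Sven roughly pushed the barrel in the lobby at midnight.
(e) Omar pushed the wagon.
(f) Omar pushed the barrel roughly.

(a) Not entailed — 'was loading' is progressive on an accomplishment; it does not entail the completed 'loaded'.
(b) Not entailed — the passage has Omar pushing the barrel, not Ana.
(c) Entailed — dropping 'in the lobby', 'roughly' leaves a sub-description the original still satisfies.
(d) Not entailed — the passage has Omar pushing the barrel, not Sven.
(e) Not entailed — Omar pushed the barrel, not the wagon; the wagon belongs to the loading event.
(f) Entailed — every conjunct here is already in the original pushing event.

(c), (f)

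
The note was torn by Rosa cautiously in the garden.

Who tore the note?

Rosa

'Rosa' marks the agent of the tearing event.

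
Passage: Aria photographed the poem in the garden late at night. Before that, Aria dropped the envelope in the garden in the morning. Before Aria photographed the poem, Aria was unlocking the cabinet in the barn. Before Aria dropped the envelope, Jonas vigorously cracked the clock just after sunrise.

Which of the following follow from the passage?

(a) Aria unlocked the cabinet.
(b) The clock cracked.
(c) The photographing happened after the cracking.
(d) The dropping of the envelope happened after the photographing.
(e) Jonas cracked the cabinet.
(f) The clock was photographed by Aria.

(a) Not entailed — 'was unlocking' is progressive on an accomplishment; it does not entail the completed 'unlocked'.
(b) Entailed — 'Jonas cracked the clock' is causative; it entails the inchoative 'the clock cracked'.
(c) Entailed — the narrative places the cracking before the photographing.
(d) Not entailed — the narrative places the dropping before the photographing, not after.
(e) Not entailed — Jonas cracked the clock, not the cabinet; the cabinet belongs to the unlocking event.
(f) Not entailed — Aria photographed the poem, not the clock; the clock belongs to the cracking event.

(b), (c)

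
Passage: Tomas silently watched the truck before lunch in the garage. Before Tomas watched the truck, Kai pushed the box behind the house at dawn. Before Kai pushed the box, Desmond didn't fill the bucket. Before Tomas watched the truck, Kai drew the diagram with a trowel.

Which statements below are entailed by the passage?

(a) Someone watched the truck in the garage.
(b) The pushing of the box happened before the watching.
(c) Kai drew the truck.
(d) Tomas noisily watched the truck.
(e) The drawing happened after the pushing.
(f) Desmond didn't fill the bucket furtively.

(a) Entailed — the original entails any weakening of itself; this just drops 'silently', 'before lunch' and generalizes the agent.
(b) Entailed — the narrative places the pushing before the watching.
(c) Not entailed — Kai drew the diagram, not the truck; the truck belongs to the watching event.
(d) Not entailed — 'noisily' adds a manner not in (and inconsistent with) the original.
(e) Not entailed — the narrative doesn't order the pushing relative to the drawing.
(f) Entailed — under negation, adding a further restriction is entailed: if no such filling event occurred, none occurred furtively either.

(a), (b), (f)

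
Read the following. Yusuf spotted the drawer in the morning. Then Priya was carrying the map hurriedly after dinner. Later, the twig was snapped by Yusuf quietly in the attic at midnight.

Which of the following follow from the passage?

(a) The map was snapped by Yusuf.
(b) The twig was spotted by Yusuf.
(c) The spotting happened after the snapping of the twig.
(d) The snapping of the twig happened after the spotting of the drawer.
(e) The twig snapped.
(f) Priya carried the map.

(a) Not entailed — Yusuf snapped the twig, not the map; the map belongs to the carrying event.
(b) Not entailed — Yusuf spotted the drawer, not the twig; the twig belongs to the snapping event.
(c) Not entailed — the narrative places the spotting before the snapping, not after.
(d) Entailed — the narrative places the spotting before the snapping.
(e) Entailed — 'Yusuf snapped the twig' is causative; it entails the inchoative 'the twig snapped'.
(f) Entailed — 'carry' is an activity; 'was carrying' entails that some carrying happened, so 'carried' holds.

(d), (e), (f)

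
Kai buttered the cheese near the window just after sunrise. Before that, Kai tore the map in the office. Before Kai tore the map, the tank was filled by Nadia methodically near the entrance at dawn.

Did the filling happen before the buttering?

The narrative orders the filling before the buttering.

yes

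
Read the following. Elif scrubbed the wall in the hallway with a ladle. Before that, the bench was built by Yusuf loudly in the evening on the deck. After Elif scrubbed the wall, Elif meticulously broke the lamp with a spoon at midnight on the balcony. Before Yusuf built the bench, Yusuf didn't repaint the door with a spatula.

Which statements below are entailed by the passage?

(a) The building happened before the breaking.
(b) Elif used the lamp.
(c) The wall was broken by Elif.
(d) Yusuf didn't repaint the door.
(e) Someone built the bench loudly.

(a) Entailed — the narrative places the building before the breaking.
(b) Not entailed — the lamp is the patient, not an instrument — Elif used a spoon.
(c) Not entailed — Elif broke the lamp, not the wall; the wall belongs to the scrubbing event.
(d) Not entailed — dropping 'with a spatula' under negation is not valid — the original leaves open that Yusuf repainted the door some other way.
(e) Entailed — the original entails any weakening of itself; this just drops 'in the evening', 'on the deck' and generalizes the agent.

(a), (e)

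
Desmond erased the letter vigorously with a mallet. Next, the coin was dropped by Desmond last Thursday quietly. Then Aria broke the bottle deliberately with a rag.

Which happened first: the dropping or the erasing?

the erasing

The connectives place the erasing before the dropping.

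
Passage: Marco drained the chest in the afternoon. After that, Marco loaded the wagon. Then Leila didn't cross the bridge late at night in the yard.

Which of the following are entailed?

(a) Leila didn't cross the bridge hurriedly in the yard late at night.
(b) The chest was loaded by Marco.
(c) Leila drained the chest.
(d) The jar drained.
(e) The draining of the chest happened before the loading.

(a) Entailed — under negation, adding a further restriction is entailed: if no such crossing event occurred, none occurred hurriedly either.
(b) Not entailed — Marco loaded the wagon, not the chest; the chest belongs to the draining event.
(c) Not entailed — the passage has Marco draining the chest, not Leila.
(d) Not entailed — the chest is what drained, not the jar.
(e) Entailed — the narrative places the draining before the loading.

(a), (e)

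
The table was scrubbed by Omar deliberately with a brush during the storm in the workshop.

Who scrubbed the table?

'Omar' marks the agent of the scrubbing event.

Omar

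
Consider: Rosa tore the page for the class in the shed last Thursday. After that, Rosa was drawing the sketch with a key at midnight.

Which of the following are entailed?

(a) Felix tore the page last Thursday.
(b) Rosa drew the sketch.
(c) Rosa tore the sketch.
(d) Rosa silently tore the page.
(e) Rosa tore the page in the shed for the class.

(a) Not entailed — the passage has Rosa tearing the page, not Felix.
(b) Not entailed — 'was drawing' is progressive on an accomplishment; it does not entail the completed 'drew'.
(c) Not entailed — Rosa tore the page, not the sketch; the sketch belongs to the drawing event.
(d) Not entailed — 'silently' adds information not in the original event.
(e) Entailed — the original entails any weakening of itself; this just drops 'last Thursday'.

(e)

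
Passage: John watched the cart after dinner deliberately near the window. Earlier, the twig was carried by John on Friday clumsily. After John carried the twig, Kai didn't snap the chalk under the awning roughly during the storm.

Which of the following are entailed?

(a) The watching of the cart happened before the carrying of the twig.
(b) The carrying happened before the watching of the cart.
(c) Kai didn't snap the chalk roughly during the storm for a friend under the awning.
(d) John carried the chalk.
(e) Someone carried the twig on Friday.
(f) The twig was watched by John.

(b), (c), (e)

(a) Not entailed — the narrative places the carrying before the watching, not after.
(b) Entailed — the narrative places the carrying before the watching.
(c) Entailed — under negation, adding a further restriction is entailed: if no such snapping event occurred, none occurred for a friend either.
(d) Not entailed — John carried the twig, not the chalk; the chalk belongs to the snapping event.
(e) Entailed — dropping 'clumsily' and generalizing the agent leaves a sub-description the original still satisfies.
(f) Not entailed — John watched the cart, not the twig; the twig belongs to the carrying event.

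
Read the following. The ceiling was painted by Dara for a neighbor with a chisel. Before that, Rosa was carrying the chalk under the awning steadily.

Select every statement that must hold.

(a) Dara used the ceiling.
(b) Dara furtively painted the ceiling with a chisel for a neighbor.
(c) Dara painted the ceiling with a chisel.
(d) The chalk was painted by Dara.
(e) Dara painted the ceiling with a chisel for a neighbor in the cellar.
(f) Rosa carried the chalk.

(a) Not entailed — the ceiling is the patient, not an instrument — Dara used a chisel.
(b) Not entailed — 'furtively' adds information not in the original event.
(c) Entailed — every conjunct here is already in the original painting event.
(d) Not entailed — Dara painted the ceiling, not the chalk; the chalk belongs to the carrying event.
(e) Not entailed — 'in the cellar' adds information not in the original event.
(f) Entailed — 'carry' is an activity; 'was carrying' entails that some carrying happened, so 'carried' holds.

(c), (f)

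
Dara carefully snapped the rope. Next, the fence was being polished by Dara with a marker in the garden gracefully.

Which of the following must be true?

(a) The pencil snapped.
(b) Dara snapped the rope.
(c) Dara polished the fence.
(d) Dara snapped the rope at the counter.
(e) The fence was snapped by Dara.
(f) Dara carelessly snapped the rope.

(b), (c)

(a) Not entailed — the rope is what snapped, not the pencil.
(b) Entailed — dropping 'carefully' leaves a sub-description the original still satisfies.
(c) Entailed — 'polish' is an activity; 'was polishing' entails that some polishing happened, so 'polished' holds.
(d) Not entailed — 'at the counter' adds information not in the original event.
(e) Not entailed — Dara snapped the rope, not the fence; the fence belongs to the polishing event.
(f) Not entailed — 'carelessly' adds a manner not in (and inconsistent with) the original.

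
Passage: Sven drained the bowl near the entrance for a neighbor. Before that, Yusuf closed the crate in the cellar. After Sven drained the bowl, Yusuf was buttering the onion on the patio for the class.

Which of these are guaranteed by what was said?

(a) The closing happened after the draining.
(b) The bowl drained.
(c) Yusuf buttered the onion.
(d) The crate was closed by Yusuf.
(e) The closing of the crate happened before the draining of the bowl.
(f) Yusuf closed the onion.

(a) Not entailed — the narrative places the closing before the draining, not after.
(b) Entailed — 'Sven drained the bowl' is causative; it entails the inchoative 'the bowl drained'.
(c) Not entailed — 'was buttering' is progressive on an accomplishment; it does not entail the completed 'buttered'.
(d) Entailed — every conjunct here is already in the original closing event.
(e) Entailed — the narrative places the closing before the draining.
(f) Not entailed — Yusuf closed the crate, not the onion; the onion belongs to the buttering event.

(b), (d), (e)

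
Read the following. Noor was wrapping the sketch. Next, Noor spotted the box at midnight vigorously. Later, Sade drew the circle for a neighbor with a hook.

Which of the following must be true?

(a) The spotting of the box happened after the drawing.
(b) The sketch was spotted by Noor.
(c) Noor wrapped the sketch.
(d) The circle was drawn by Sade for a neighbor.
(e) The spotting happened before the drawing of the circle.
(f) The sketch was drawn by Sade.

(a) Not entailed — the narrative places the spotting before the drawing, not after.
(b) Not entailed — Noor spotted the box, not the sketch; the sketch belongs to the wrapping event.
(c) Not entailed — 'was wrapping' is progressive on an accomplishment; it does not entail the completed 'wrapped'.
(d) Entailed — dropping 'with a hook' leaves a sub-description the original still satisfies.
(e) Entailed — the narrative places the spotting before the drawing.
(f) Not entailed — Sade drew the circle, not the sketch; the sketch belongs to the wrapping event.

(d), (e)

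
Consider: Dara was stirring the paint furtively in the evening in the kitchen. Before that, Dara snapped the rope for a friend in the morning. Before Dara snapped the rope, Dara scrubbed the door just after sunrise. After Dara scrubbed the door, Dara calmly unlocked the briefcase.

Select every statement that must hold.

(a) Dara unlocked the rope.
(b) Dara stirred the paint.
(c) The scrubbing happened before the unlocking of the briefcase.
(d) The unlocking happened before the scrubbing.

(a) Not entailed — Dara unlocked the briefcase, not the rope; the rope belongs to the snapping event.
(b) Entailed — 'stir' is an activity; 'was stirring' entails that some stirring happened, so 'stirred' holds.
(c) Entailed — the narrative places the scrubbing before the unlocking.
(d) Not entailed — the narrative places the scrubbing before the unlocking, not after.

(b), (c)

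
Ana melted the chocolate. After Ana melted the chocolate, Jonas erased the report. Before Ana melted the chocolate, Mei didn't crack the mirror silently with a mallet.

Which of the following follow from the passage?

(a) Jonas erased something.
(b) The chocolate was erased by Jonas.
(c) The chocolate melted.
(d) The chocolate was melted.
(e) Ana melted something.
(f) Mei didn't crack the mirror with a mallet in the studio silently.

(a), (c), (d), (e), (f)

(a) Entailed — the original entails any weakening of itself; this just generalizes the patient.
(b) Not entailed — Jonas erased the report, not the chocolate; the chocolate belongs to the melting event.
(c) Entailed — 'Ana melted the chocolate' is causative; it entails the inchoative 'the chocolate melted'.
(d) Entailed — generalizing the agent leaves a sub-description the original still satisfies.
(e) Entailed — generalizing the patient leaves a sub-description the original still satisfies.
(f) Entailed — under negation, adding a further restriction is entailed: if no such cracking event occurred, none occurred in the studio either.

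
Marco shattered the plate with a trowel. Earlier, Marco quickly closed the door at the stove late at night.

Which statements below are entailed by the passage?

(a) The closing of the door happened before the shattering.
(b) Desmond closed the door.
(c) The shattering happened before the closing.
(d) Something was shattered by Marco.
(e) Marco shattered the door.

(a) Entailed — the narrative places the closing before the shattering.
(b) Not entailed — the passage has Marco closing the door, not Desmond.
(c) Not entailed — the narrative places the closing before the shattering, not after.
(d) Entailed — the original entails any weakening of itself; this just drops 'with a trowel' and generalizes the patient.
(e) Not entailed — Marco shattered the plate, not the door; the door belongs to the closing event.

(a), (d)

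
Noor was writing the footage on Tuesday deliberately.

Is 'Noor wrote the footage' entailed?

no

'was writing' is progressive; for an accomplishment like 'write the footage', it doesn't entail completion.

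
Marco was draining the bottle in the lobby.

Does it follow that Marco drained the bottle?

no

'was draining' is progressive; for an accomplishment like 'drain the bottle', it doesn't entail completion.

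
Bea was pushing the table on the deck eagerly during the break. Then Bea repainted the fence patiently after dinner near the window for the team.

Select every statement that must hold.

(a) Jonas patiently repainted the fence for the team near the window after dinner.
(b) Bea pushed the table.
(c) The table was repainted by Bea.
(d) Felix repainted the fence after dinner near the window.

(a) Not entailed — the passage has Bea repainting the fence, not Jonas.
(b) Entailed — 'push' is an activity; 'was pushing' entails that some pushing happened, so 'pushed' holds.
(c) Not entailed — Bea repainted the fence, not the table; the table belongs to the pushing event.
(d) Not entailed — the passage has Bea repainting the fence, not Felix.

(b)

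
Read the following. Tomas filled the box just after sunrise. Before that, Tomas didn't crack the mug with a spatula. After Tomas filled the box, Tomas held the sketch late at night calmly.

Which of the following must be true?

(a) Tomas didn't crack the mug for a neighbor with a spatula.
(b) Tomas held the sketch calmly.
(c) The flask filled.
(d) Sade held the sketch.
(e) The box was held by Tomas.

(a), (b)

(a) Entailed — under negation, adding a further restriction is entailed: if no such cracking event occurred, none occurred for a neighbor either.
(b) Entailed — the original entails any weakening of itself; this just drops 'late at night'.
(c) Not entailed — the box is what filled, not the flask.
(d) Not entailed — the passage has Tomas holding the sketch, not Sade.
(e) Not entailed — Tomas held the sketch, not the box; the box belongs to the filling event.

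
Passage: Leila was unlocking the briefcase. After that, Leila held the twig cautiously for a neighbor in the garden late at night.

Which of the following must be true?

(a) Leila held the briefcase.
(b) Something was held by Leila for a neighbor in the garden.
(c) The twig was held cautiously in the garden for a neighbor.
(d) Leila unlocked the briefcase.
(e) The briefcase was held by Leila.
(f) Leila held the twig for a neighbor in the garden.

(a) Not entailed — Leila held the twig, not the briefcase; the briefcase belongs to the unlocking event.
(b) Entailed — every conjunct here is already in the original holding event.
(c) Entailed — dropping 'late at night' and generalizing the agent leaves a sub-description the original still satisfies.
(d) Not entailed — 'was unlocking' is progressive on an accomplishment; it does not entail the completed 'unlocked'.
(e) Not entailed — Leila held the twig, not the briefcase; the briefcase belongs to the unlocking event.
(f) Entailed — this follows by dropping conjuncts from the holding event's description.

(b), (c), (f)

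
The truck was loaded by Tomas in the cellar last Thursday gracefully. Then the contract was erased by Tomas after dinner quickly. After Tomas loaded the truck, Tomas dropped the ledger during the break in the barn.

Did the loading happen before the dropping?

The narrative orders the loading before the dropping.

yes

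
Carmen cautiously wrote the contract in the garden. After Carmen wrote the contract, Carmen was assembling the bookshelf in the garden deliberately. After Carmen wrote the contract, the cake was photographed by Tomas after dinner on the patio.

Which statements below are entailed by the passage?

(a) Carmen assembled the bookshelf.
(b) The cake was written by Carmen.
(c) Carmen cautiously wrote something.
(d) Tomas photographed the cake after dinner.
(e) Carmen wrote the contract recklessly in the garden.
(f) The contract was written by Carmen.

(c), (d), (f)

(a) Not entailed — 'was assembling' is progressive on an accomplishment; it does not entail the completed 'assembled'.
(b) Not entailed — Carmen wrote the contract, not the cake; the cake belongs to the photographing event.
(c) Entailed — dropping 'in the garden' and generalizing the patient leaves a sub-description the original still satisfies.
(d) Entailed — dropping 'on the patio' leaves a sub-description the original still satisfies.
(e) Not entailed — 'recklessly' adds a manner not in (and inconsistent with) the original.
(f) Entailed — the original entails any weakening of itself; this just drops 'in the garden', 'cautiously'.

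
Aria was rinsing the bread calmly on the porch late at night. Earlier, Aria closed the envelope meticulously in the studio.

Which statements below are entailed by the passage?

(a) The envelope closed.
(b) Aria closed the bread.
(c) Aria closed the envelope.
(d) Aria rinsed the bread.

(a), (c), (d)

(a) Entailed — 'Aria closed the envelope' is causative; it entails the inchoative 'the envelope closed'.
(b) Not entailed — Aria closed the envelope, not the bread; the bread belongs to the rinsing event.
(c) Entailed — dropping 'meticulously', 'in the studio' leaves a sub-description the original still satisfies.
(d) Entailed — 'rinse' is an activity; 'was rinsing' entails that some rinsing happened, so 'rinsed' holds.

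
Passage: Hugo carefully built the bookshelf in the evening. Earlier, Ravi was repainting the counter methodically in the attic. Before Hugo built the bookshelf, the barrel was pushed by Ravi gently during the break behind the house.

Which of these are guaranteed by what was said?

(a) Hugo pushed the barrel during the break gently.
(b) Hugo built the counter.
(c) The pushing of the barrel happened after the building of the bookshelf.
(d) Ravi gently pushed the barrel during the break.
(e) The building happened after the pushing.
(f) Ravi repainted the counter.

(d), (e)

(a) Not entailed — the passage has Ravi pushing the barrel, not Hugo.
(b) Not entailed — Hugo built the bookshelf, not the counter; the counter belongs to the repainting event.
(c) Not entailed — the narrative places the pushing before the building, not after.
(d) Entailed — this follows by dropping conjuncts from the pushing event's description.
(e) Entailed — the narrative places the pushing before the building.
(f) Not entailed — 'was repainting' is progressive on an accomplishment; it does not entail the completed 'repainted'.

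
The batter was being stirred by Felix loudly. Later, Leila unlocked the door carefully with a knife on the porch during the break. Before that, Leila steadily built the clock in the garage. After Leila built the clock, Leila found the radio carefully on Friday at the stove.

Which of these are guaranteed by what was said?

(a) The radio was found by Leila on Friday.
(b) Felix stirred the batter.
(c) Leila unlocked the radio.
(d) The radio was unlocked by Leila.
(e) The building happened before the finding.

(a), (b), (e)

(a) Entailed — every conjunct here is already in the original finding event.
(b) Entailed — 'stir' is an activity; 'was stirring' entails that some stirring happened, so 'stirred' holds.
(c) Not entailed — Leila unlocked the door, not the radio; the radio belongs to the finding event.
(d) Not entailed — Leila unlocked the door, not the radio; the radio belongs to the finding event.
(e) Entailed — the narrative places the building before the finding.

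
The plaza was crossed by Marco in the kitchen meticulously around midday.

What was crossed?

the plaza

'the plaza' marks the patient of the crossing event.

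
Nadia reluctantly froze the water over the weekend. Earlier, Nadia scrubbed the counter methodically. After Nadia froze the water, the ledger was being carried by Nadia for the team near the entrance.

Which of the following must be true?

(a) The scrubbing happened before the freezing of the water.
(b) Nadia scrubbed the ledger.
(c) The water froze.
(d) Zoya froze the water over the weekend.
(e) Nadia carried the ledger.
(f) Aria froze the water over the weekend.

(a), (c), (e)

(a) Entailed — the narrative places the scrubbing before the freezing.
(b) Not entailed — Nadia scrubbed the counter, not the ledger; the ledger belongs to the carrying event.
(c) Entailed — 'Nadia froze the water' is causative; it entails the inchoative 'the water froze'.
(d) Not entailed — the passage has Nadia freezing the water, not Zoya.
(e) Entailed — 'carry' is an activity; 'was carrying' entails that some carrying happened, so 'carried' holds.
(f) Not entailed — the passage has Nadia freezing the water, not Aria.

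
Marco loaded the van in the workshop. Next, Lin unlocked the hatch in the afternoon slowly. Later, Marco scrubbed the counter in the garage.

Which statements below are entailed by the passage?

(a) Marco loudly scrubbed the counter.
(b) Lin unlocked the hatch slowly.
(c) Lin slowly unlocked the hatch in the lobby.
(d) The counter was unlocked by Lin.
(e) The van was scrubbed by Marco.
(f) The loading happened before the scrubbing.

(b), (f)

(a) Not entailed — 'loudly' adds information not in the original event.
(b) Entailed — every conjunct here is already in the original unlocking event.
(c) Not entailed — 'in the lobby' adds information not in the original event.
(d) Not entailed — Lin unlocked the hatch, not the counter; the counter belongs to the scrubbing event.
(e) Not entailed — Marco scrubbed the counter, not the van; the van belongs to the loading event.
(f) Entailed — the narrative places the loading before the scrubbing.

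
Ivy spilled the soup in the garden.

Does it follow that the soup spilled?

yes

'Ivy spilled the soup' is the causative; it entails the inchoative 'the soup spilled'.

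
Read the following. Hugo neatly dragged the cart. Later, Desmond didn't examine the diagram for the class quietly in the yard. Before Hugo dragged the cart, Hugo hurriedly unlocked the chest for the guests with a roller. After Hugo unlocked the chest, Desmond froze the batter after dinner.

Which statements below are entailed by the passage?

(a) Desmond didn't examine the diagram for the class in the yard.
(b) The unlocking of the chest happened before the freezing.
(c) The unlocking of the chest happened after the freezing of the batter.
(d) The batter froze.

(a) Not entailed — dropping 'quietly' under negation is not valid — the original leaves open that Desmond examined the diagram some other way.
(b) Entailed — the narrative places the unlocking before the freezing.
(c) Not entailed — the narrative places the unlocking before the freezing, not after.
(d) Entailed — 'Desmond froze the batter' is causative; it entails the inchoative 'the batter froze'.

(b), (d)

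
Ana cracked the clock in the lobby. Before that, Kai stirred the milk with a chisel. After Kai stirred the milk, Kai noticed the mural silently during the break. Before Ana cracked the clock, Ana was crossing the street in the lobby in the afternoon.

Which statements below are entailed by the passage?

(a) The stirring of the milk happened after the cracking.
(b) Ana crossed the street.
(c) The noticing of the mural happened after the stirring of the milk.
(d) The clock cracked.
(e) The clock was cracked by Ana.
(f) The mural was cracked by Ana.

(c), (d), (e)

(a) Not entailed — the narrative places the stirring before the cracking, not after.
(b) Not entailed — 'was crossing' is progressive on an accomplishment; it does not entail the completed 'crossed'.
(c) Entailed — the narrative places the stirring before the noticing.
(d) Entailed — 'Ana cracked the clock' is causative; it entails the inchoative 'the clock cracked'.
(e) Entailed — every conjunct here is already in the original cracking event.
(f) Not entailed — Ana cracked the clock, not the mural; the mural belongs to the noticing event.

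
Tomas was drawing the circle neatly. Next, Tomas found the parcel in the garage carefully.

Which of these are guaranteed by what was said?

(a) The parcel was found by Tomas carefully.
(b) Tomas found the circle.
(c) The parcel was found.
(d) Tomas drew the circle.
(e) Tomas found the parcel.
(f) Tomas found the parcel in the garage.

(a) Entailed — this follows by dropping conjuncts from the finding event's description.
(b) Not entailed — Tomas found the parcel, not the circle; the circle belongs to the drawing event.
(c) Entailed — the original entails any weakening of itself; this just drops 'in the garage', 'carefully' and generalizes the agent.
(d) Not entailed — 'was drawing' is progressive on an accomplishment; it does not entail the completed 'drew'.
(e) Entailed — this follows by dropping conjuncts from the finding event's description.
(f) Entailed — dropping 'carefully' leaves a sub-description the original still satisfies.

(a), (c), (e), (f)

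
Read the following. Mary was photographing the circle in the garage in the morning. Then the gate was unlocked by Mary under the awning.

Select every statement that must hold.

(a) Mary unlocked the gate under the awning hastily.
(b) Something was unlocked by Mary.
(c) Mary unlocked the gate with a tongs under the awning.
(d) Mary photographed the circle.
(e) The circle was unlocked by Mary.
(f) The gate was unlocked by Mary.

(b), (f)

(a) Not entailed — 'hastily' adds information not in the original event.
(b) Entailed — dropping 'under the awning' and generalizing the patient leaves a sub-description the original still satisfies.
(c) Not entailed — 'with a tongs' adds information not in the original event.
(d) Not entailed — 'was photographing' is progressive on an accomplishment; it does not entail the completed 'photographed'.
(e) Not entailed — Mary unlocked the gate, not the circle; the circle belongs to the photographing event.
(f) Entailed — dropping 'under the awning' leaves a sub-description the original still satisfies.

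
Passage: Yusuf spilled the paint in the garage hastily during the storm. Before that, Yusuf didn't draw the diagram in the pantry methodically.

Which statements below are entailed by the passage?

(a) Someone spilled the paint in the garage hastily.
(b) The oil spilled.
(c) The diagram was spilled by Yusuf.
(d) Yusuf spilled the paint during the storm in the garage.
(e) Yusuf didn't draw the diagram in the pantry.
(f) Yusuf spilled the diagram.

(a) Entailed — this follows by dropping conjuncts from the spilling event's description.
(b) Not entailed — the paint is what spilled, not the oil.
(c) Not entailed — Yusuf spilled the paint, not the diagram; the diagram belongs to the drawing event.
(d) Entailed — this follows by dropping conjuncts from the spilling event's description.
(e) Not entailed — dropping 'methodically' under negation is not valid — the original leaves open that Yusuf drew the diagram some other way.
(f) Not entailed — Yusuf spilled the paint, not the diagram; the diagram belongs to the drawing event.

(a), (d)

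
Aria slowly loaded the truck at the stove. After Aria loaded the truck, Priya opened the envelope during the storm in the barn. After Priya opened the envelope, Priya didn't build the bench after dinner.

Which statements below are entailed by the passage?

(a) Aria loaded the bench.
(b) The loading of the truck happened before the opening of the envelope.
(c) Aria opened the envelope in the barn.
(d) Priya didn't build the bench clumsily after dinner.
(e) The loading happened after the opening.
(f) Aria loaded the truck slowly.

(a) Not entailed — Aria loaded the truck, not the bench; the bench belongs to the building event.
(b) Entailed — the narrative places the loading before the opening.
(c) Not entailed — the passage has Priya opening the envelope, not Aria.
(d) Entailed — under negation, adding a further restriction is entailed: if no such building event occurred, none occurred clumsily either.
(e) Not entailed — the narrative places the loading before the opening, not after.
(f) Entailed — the original entails any weakening of itself; this just drops 'at the stove'.

(b), (d), (f)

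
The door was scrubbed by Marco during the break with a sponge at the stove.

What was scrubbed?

the door

'the door' marks the patient of the scrubbing event.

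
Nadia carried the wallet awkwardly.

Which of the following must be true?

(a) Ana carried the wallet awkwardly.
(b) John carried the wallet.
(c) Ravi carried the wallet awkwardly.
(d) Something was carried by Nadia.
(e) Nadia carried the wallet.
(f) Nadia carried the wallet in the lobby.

(a) Not entailed — the passage has Nadia carrying the wallet, not Ana.
(b) Not entailed — the passage has Nadia carrying the wallet, not John.
(c) Not entailed — the passage has Nadia carrying the wallet, not Ravi.
(d) Entailed — the original entails any weakening of itself; this just drops 'awkwardly' and generalizes the patient.
(e) Entailed — this follows by dropping conjuncts from the carrying event's description.
(f) Not entailed — 'in the lobby' adds information not in the original event.

(d), (e)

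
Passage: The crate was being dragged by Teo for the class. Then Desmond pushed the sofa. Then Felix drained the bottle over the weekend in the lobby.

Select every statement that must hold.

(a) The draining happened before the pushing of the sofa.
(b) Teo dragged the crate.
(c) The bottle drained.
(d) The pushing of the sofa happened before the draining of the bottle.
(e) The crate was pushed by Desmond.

(b), (c), (d)

(a) Not entailed — the narrative places the pushing before the draining, not after.
(b) Entailed — 'drag' is an activity; 'was dragging' entails that some dragging happened, so 'dragged' holds.
(c) Entailed — 'Felix drained the bottle' is causative; it entails the inchoative 'the bottle drained'.
(d) Entailed — the narrative places the pushing before the draining.
(e) Not entailed — Desmond pushed the sofa, not the crate; the crate belongs to the dragging event.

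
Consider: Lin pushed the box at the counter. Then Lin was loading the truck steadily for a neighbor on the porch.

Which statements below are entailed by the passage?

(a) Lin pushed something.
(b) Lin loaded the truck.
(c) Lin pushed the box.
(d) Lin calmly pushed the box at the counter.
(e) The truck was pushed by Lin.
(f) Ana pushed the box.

(a), (c)

(a) Entailed — this follows by dropping conjuncts from the pushing event's description.
(b) Not entailed — 'was loading' is progressive on an accomplishment; it does not entail the completed 'loaded'.
(c) Entailed — every conjunct here is already in the original pushing event.
(d) Not entailed — 'calmly' adds information not in the original event.
(e) Not entailed — Lin pushed the box, not the truck; the truck belongs to the loading event.
(f) Not entailed — the passage has Lin pushing the box, not Ana.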